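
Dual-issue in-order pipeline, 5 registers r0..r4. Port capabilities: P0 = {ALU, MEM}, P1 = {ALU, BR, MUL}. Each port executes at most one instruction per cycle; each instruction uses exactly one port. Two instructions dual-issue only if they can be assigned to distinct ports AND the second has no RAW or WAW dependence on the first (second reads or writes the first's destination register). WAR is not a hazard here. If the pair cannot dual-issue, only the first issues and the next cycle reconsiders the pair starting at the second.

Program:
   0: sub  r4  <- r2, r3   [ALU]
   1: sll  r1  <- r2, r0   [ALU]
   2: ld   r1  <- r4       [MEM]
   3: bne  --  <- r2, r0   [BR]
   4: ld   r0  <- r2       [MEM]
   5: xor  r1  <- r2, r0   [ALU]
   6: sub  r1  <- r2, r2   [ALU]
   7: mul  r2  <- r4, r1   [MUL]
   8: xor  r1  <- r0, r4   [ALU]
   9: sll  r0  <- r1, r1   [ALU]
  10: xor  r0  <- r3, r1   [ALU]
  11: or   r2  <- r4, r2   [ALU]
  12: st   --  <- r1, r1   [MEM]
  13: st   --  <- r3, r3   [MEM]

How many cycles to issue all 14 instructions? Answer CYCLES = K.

#0 head=0: sub.ALU;sll.ALU i0,i1 2-wide
#1 head=2: ld.MEM;bne.BR i2,i3 2-wide
#2 head=4: ld.MEM i4 RAW r0
#3 head=5: xor.ALU i5 WAW r1
#4 head=6: sub.ALU i6 RAW r1
#5 head=7: mul.MUL;xor.ALU i7,i8 2-wide
#6 head=9: sll.ALU i9 WAW r0
#7 head=10: xor.ALU;or.ALU i10,i11 2-wide
#8 head=12: st.MEM i12 no-port MEM/MEM
#9 head=13: st.MEM i13 tail

CYCLES = 10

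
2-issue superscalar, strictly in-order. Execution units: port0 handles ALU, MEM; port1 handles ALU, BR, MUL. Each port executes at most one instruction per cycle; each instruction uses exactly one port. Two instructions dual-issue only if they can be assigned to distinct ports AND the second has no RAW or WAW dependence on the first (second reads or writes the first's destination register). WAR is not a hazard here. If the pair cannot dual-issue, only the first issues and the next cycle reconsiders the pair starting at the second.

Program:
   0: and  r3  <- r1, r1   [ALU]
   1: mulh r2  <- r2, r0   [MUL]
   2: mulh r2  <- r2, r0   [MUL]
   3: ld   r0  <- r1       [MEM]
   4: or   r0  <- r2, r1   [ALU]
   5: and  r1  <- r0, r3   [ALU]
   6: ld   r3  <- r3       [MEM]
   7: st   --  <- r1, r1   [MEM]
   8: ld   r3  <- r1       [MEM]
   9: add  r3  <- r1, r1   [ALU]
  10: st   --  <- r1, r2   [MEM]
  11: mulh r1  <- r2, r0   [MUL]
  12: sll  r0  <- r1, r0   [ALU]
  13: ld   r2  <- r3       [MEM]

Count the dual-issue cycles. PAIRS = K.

#0 head=0: and.ALU/mulh.MUL i0/i1 2-wide
#1 head=2: mulh.MUL/ld.MEM i2/i3 2-wide
#2 head=4: or.ALU i4 RAW r0
#3 head=5: and.ALU/ld.MEM i5/i6 2-wide
#4 head=7: st.MEM i7 no-port MEM/MEM
#5 head=8: ld.MEM i8 WAW r3
#6 head=9: add.ALU/st.MEM i9/i10 2-wide
#7 head=11: mulh.MUL i11 RAW r1
#8 head=12: sll.ALU/ld.MEM i12/i13 2-wide

PAIRS = 5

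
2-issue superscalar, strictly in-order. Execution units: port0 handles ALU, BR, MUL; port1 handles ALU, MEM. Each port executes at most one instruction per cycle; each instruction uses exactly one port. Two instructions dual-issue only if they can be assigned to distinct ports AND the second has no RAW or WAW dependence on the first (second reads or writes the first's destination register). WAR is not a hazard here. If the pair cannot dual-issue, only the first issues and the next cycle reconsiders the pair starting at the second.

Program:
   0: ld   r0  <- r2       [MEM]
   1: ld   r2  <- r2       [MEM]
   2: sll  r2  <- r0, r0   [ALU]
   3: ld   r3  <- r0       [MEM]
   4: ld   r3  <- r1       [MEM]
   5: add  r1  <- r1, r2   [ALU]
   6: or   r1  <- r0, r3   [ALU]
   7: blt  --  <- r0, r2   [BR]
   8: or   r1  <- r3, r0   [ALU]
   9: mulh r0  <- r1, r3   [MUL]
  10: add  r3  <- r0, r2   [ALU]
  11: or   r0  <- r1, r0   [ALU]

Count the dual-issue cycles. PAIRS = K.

PAIRS = 4

c0: i0 ld.MEM  no-port MEM/MEM
c1: i1 ld.MEM  WAW r2
c2: i2,i3 sll.ALU+ld.MEM  2-wide
c3: i4,i5 ld.MEM+add.ALU  2-wide
c4: i6,i7 or.ALU+blt.BR  2-wide
c5: i8 or.ALU  RAW r1
c6: i9 mulh.MUL  RAW r0
c7: i10,i11 add.ALU+or.ALU  2-wide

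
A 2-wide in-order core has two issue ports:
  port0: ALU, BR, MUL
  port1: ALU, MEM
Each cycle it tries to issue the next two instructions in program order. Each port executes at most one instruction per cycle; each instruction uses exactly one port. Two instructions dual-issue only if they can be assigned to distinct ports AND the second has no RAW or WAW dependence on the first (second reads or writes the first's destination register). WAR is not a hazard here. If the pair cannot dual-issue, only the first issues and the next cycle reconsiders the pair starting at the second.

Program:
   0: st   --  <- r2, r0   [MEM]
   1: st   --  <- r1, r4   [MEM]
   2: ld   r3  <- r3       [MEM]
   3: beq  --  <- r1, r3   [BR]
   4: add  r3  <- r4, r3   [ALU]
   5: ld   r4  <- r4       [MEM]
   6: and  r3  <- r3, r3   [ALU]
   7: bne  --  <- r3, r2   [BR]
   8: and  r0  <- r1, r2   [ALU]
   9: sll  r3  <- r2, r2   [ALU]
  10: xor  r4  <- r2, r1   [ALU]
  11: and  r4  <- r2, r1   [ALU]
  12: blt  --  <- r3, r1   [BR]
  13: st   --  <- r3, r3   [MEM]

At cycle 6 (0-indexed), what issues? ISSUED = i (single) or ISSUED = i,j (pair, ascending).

ISSUED = 9,10

[0] i0  st  -- no-port MEM/MEM
[1] i1  st  -- no-port MEM/MEM
[2] i2  ld  -- RAW r3
[3] i3+i4  beq+add  -- dual
[4] i5+i6  ld+and  -- dual
[5] i7+i8  bne+and  -- dual
[6] i9+i10  sll+xor  -- dual
[7] i11+i12  and+blt  -- dual
[8] i13  st  -- tail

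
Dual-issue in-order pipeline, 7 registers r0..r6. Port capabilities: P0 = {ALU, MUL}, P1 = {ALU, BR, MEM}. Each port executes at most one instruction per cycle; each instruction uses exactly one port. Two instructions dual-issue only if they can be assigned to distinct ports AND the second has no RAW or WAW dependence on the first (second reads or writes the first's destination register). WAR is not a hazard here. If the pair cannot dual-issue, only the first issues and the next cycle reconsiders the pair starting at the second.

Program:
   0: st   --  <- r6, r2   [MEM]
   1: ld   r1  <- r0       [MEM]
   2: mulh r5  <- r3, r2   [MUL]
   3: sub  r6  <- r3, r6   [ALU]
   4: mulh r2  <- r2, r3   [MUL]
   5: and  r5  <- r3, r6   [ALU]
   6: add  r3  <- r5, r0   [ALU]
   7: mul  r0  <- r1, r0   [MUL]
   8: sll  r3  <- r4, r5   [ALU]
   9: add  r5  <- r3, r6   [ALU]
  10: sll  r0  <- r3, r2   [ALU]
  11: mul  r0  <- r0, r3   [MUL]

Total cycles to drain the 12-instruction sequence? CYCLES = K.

CYCLES = 8

t=0 i0:st ; no-port MEM/MEM
t=1 i1+i2:ld;mulh ; dual
t=2 i3+i4:sub;mulh ; dual
t=3 i5:and ; RAW r5
t=4 i6+i7:add;mul ; dual
t=5 i8:sll ; RAW r3
t=6 i9+i10:add;sll ; dual
t=7 i11:mul ; tail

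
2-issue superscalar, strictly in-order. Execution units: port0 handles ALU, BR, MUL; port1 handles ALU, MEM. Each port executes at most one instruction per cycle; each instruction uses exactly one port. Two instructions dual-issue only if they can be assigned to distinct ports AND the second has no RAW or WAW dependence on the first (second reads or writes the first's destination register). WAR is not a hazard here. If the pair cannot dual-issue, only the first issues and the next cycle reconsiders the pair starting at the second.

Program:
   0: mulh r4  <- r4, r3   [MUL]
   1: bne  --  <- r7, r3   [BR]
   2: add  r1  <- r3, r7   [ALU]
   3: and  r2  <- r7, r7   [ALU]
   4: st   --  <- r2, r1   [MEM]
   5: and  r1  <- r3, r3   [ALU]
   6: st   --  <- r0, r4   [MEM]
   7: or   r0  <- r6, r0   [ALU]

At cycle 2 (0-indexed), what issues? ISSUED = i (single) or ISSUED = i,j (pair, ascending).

ISSUED = 3

t=0 i0:mulh ; no-port MUL/BR
t=1 i1&i2:bne/add ; 2-wide
t=2 i3:and ; RAW r2
t=3 i4&i5:st/and ; 2-wide
t=4 i6&i7:st/or ; 2-wide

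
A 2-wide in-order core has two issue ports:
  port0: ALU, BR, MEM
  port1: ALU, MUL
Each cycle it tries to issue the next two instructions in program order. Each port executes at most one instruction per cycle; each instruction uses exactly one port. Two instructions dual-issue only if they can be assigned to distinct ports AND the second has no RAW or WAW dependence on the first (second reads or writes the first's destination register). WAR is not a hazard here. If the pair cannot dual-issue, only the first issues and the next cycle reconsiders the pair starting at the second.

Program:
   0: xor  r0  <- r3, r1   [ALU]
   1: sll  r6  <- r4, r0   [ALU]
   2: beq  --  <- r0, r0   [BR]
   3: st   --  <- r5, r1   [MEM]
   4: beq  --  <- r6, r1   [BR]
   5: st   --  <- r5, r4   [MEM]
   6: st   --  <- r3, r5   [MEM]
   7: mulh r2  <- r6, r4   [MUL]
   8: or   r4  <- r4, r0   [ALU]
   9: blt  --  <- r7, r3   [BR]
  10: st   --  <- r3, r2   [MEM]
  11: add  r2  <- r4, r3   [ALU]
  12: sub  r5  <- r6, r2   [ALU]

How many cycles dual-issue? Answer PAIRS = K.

PAIRS = 4

#0 head=0: xor i0 RAW r0
#1 head=1: sll+beq i1/i2 dual
#2 head=3: st i3 no-port MEM/BR
#3 head=4: beq i4 no-port BR/MEM
#4 head=5: st i5 no-port MEM/MEM
#5 head=6: st+mulh i6/i7 dual
#6 head=8: or+blt i8/i9 dual
#7 head=10: st+add i10/i11 dual
#8 head=12: sub i12 tail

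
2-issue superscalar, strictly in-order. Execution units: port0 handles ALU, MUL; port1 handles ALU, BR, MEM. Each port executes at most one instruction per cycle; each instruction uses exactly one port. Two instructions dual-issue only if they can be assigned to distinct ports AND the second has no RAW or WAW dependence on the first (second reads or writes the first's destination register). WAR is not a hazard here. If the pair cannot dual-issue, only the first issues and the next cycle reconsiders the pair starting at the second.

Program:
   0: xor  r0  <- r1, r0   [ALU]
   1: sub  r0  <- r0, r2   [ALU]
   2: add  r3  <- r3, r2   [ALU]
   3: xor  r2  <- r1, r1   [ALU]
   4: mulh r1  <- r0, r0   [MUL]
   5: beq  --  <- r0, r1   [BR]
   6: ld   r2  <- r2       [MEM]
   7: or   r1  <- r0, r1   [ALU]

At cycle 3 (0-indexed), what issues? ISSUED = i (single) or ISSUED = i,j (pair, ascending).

#0 head=0: xor.ALU i0 RAW+WAW r0
#1 head=1: sub.ALU;add.ALU i1/i2 pair
#2 head=3: xor.ALU;mulh.MUL i3/i4 pair
#3 head=5: beq.BR i5 no-port BR/MEM
#4 head=6: ld.MEM;or.ALU i6/i7 pair

ISSUED = 5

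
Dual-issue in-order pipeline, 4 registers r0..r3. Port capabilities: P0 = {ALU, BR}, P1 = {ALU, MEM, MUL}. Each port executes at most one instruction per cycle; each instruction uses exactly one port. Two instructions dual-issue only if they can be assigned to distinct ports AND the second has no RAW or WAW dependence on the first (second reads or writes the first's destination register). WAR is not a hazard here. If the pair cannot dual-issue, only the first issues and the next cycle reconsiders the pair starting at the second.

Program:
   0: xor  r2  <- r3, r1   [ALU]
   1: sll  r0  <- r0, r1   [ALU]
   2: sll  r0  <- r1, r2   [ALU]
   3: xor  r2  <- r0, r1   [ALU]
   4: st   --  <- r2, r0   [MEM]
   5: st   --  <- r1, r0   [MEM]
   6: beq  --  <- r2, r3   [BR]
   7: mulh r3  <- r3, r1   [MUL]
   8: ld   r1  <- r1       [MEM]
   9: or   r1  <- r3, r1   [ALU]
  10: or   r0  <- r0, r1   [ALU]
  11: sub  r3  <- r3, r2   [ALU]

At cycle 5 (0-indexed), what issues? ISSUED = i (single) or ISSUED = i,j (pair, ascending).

c0: i0/i1 xor.ALU/sll.ALU  dual
c1: i2 sll.ALU  RAW r0
c2: i3 xor.ALU  RAW r2
c3: i4 st.MEM  no-port MEM/MEM
c4: i5/i6 st.MEM/beq.BR  dual
c5: i7 mulh.MUL  no-port MUL/MEM
c6: i8 ld.MEM  RAW+WAW r1
c7: i9 or.ALU  RAW r1
c8: i10/i11 or.ALU/sub.ALU  dual

ISSUED = 7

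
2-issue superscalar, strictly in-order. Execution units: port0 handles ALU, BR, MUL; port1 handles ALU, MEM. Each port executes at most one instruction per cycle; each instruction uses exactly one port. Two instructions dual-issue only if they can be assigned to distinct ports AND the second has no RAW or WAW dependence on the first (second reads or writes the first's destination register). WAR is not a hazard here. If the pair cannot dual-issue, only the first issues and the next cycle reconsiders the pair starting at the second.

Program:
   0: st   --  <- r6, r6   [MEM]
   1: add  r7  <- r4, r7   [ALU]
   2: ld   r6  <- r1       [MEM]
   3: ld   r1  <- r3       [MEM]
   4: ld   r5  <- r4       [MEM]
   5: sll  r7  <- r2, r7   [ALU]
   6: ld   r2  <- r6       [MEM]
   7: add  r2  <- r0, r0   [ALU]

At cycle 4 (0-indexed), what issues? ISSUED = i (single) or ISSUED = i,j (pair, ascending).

ISSUED = 6

0. st;add @i0&i1  | 2-wide
1. ld @i2  | no-port MEM/MEM
2. ld @i3  | no-port MEM/MEM
3. ld;sll @i4&i5  | 2-wide
4. ld @i6  | WAW r2
5. add @i7  | tail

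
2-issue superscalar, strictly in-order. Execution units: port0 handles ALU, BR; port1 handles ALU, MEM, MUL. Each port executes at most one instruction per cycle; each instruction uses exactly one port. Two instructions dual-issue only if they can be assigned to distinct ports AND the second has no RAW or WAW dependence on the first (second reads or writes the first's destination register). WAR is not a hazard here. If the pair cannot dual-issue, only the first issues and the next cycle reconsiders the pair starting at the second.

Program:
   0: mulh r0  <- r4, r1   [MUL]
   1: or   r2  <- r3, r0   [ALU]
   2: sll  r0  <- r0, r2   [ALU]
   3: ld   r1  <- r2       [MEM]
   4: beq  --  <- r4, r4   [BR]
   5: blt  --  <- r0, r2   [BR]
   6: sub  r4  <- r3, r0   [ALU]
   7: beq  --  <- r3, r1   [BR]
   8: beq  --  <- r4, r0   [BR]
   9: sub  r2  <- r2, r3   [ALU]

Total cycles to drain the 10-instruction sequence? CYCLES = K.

CYCLES = 7

t=0 i0:mulh.MUL ; RAW r0
t=1 i1:or.ALU ; RAW r2
t=2 i2+i3:sll.ALU ld.MEM ; dual
t=3 i4:beq.BR ; no-port BR/BR
t=4 i5+i6:blt.BR sub.ALU ; dual
t=5 i7:beq.BR ; no-port BR/BR
t=6 i8+i9:beq.BR sub.ALU ; dual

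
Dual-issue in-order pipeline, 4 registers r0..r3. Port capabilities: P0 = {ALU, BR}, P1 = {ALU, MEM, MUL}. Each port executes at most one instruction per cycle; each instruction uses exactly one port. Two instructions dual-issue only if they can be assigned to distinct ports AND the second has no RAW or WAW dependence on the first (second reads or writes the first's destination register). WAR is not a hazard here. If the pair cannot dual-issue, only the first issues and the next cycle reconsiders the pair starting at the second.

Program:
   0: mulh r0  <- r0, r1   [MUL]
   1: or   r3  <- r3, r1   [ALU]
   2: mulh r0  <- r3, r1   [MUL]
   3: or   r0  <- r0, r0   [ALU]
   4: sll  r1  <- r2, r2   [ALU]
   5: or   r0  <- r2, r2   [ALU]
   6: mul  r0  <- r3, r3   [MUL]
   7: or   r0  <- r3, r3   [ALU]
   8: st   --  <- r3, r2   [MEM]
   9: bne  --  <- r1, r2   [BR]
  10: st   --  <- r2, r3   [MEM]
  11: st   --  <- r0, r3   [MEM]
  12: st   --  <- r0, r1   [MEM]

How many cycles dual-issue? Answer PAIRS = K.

[0] i0&i1  mulh.MUL+or.ALU  -- pair
[1] i2  mulh.MUL  -- RAW+WAW r0
[2] i3&i4  or.ALU+sll.ALU  -- pair
[3] i5  or.ALU  -- WAW r0
[4] i6  mul.MUL  -- WAW r0
[5] i7&i8  or.ALU+st.MEM  -- pair
[6] i9&i10  bne.BR+st.MEM  -- pair
[7] i11  st.MEM  -- no-port MEM/MEM
[8] i12  st.MEM  -- tail

PAIRS = 4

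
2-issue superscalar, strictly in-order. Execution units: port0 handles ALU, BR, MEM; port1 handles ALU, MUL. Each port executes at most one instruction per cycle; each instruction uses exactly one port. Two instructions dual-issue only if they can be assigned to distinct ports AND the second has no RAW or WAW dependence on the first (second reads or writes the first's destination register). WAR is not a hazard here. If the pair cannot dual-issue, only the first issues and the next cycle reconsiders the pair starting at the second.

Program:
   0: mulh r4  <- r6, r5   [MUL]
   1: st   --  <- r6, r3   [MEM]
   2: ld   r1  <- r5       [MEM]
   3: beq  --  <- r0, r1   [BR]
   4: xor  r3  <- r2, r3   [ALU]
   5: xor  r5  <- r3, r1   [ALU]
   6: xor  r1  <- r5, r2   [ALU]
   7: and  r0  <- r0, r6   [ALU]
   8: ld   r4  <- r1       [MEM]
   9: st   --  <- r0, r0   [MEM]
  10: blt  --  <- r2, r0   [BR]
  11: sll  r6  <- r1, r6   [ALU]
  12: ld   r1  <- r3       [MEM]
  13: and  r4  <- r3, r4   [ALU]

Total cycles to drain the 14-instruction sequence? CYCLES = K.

CYCLES = 9

#0 head=0: mulh+st i0+i1 2-wide
#1 head=2: ld i2 no-port MEM/BR
#2 head=3: beq+xor i3+i4 2-wide
#3 head=5: xor i5 RAW r5
#4 head=6: xor+and i6+i7 2-wide
#5 head=8: ld i8 no-port MEM/MEM
#6 head=9: st i9 no-port MEM/BR
#7 head=10: blt+sll i10+i11 2-wide
#8 head=12: ld+and i12+i13 2-wide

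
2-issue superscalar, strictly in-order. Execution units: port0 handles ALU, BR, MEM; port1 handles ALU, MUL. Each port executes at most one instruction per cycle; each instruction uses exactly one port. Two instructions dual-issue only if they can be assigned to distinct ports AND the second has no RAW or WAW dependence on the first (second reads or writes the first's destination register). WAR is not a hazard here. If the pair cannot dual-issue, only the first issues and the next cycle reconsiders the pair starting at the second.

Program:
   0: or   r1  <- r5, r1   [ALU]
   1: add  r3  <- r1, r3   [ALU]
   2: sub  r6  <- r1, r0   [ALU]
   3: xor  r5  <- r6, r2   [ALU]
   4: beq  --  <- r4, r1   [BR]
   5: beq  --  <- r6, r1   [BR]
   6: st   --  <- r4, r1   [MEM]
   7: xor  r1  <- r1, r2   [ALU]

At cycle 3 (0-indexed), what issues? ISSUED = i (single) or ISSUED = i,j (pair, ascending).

ISSUED = 5

c0: i0 or  RAW r1
c1: i1/i2 add sub  2-wide
c2: i3/i4 xor beq  2-wide
c3: i5 beq  no-port BR/MEM
c4: i6/i7 st xor  2-wide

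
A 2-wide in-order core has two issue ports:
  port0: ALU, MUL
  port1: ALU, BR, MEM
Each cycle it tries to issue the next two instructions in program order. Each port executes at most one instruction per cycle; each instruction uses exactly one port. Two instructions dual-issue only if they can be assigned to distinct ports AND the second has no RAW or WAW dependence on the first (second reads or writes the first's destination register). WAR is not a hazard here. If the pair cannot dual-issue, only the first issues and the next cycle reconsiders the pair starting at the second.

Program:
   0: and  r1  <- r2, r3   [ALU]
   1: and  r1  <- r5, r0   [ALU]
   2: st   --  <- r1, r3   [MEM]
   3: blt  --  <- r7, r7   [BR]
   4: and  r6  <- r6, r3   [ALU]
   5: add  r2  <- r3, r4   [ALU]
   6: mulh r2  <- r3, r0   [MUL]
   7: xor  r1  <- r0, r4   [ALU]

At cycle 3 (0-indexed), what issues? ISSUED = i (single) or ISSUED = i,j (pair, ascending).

c0: i0 and  WAW r1
c1: i1 and  RAW r1
c2: i2 st  no-port MEM/BR
c3: i3/i4 blt;and  2-wide
c4: i5 add  WAW r2
c5: i6/i7 mulh;xor  2-wide

ISSUED = 3,4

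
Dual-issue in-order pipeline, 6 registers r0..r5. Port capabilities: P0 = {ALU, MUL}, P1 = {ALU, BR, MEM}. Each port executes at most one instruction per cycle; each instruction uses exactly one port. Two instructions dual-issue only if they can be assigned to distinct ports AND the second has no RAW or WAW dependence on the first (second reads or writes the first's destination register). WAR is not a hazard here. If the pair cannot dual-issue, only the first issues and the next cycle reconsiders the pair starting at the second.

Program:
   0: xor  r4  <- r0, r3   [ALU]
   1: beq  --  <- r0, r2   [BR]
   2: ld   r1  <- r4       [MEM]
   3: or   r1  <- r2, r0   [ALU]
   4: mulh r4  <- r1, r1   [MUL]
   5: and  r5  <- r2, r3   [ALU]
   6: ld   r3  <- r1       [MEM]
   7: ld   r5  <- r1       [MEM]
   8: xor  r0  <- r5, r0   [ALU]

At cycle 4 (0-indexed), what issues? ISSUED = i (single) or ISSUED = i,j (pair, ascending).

c0: i0&i1 xor;beq  dual
c1: i2 ld  WAW r1
c2: i3 or  RAW r1
c3: i4&i5 mulh;and  dual
c4: i6 ld  no-port MEM/MEM
c5: i7 ld  RAW r5
c6: i8 xor  tail

ISSUED = 6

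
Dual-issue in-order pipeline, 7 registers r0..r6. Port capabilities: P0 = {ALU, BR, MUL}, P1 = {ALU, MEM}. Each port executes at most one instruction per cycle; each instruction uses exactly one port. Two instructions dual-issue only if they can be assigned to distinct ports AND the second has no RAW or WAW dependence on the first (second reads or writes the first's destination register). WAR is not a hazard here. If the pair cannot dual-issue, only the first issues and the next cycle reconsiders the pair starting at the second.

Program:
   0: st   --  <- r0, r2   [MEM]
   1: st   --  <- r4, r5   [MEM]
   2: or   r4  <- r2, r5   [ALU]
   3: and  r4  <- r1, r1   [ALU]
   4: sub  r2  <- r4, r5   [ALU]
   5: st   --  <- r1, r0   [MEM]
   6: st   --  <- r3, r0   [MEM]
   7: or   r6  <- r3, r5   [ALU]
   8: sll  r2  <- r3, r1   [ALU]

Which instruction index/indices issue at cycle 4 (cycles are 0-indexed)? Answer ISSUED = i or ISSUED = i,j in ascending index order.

[0] i0  st  -- no-port MEM/MEM
[1] i1,i2  st;or  -- pair
[2] i3  and  -- RAW r4
[3] i4,i5  sub;st  -- pair
[4] i6,i7  st;or  -- pair
[5] i8  sll  -- tail

ISSUED = 6,7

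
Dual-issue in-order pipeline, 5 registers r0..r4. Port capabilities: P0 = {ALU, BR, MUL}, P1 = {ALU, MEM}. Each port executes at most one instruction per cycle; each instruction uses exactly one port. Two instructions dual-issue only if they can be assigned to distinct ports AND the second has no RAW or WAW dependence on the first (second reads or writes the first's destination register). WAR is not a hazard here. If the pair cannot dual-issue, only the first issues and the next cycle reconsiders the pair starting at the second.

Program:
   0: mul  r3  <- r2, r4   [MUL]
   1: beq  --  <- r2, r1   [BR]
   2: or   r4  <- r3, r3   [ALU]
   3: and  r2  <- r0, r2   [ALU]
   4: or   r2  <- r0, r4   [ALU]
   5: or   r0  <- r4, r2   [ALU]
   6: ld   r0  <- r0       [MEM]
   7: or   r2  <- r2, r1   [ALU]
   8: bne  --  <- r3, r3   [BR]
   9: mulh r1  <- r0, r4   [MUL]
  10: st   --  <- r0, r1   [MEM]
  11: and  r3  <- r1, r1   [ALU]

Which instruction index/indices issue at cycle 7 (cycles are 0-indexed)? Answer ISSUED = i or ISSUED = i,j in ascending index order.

#0 head=0: mul.MUL i0 no-port MUL/BR
#1 head=1: beq.BR/or.ALU i1&i2 dual
#2 head=3: and.ALU i3 WAW r2
#3 head=4: or.ALU i4 RAW r2
#4 head=5: or.ALU i5 RAW+WAW r0
#5 head=6: ld.MEM/or.ALU i6&i7 dual
#6 head=8: bne.BR i8 no-port BR/MUL
#7 head=9: mulh.MUL i9 RAW r1
#8 head=10: st.MEM/and.ALU i10&i11 dual

ISSUED = 9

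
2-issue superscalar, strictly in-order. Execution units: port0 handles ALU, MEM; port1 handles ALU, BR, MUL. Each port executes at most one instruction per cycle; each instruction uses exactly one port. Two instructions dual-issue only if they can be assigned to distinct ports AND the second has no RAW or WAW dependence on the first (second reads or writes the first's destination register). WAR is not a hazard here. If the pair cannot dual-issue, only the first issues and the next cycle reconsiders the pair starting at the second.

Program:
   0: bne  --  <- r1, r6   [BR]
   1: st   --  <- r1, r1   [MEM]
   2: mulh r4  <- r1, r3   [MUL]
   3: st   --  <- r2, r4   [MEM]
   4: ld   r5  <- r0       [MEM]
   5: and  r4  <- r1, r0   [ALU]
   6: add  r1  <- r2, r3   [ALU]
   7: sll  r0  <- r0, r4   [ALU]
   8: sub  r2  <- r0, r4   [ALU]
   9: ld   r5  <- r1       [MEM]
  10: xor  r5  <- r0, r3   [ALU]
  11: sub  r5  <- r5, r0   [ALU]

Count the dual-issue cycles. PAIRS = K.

PAIRS = 4

#0 head=0: bne.BR+st.MEM i0,i1 dual
#1 head=2: mulh.MUL i2 RAW r4
#2 head=3: st.MEM i3 no-port MEM/MEM
#3 head=4: ld.MEM+and.ALU i4,i5 dual
#4 head=6: add.ALU+sll.ALU i6,i7 dual
#5 head=8: sub.ALU+ld.MEM i8,i9 dual
#6 head=10: xor.ALU i10 RAW+WAW r5
#7 head=11: sub.ALU i11 tail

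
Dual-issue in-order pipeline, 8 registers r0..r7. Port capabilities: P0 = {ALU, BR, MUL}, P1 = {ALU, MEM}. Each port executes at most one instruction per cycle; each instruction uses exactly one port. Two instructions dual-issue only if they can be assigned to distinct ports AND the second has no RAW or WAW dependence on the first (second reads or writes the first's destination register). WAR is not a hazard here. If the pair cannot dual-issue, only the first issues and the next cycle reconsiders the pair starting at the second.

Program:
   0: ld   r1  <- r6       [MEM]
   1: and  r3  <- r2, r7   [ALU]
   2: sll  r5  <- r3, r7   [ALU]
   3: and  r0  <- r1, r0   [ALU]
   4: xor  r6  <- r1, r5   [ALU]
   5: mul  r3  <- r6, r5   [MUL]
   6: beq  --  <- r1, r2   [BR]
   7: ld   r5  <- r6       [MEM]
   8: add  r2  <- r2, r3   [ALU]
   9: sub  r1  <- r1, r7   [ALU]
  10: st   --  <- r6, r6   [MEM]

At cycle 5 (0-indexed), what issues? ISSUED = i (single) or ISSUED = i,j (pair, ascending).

0. ld/and @i0/i1  | 2-wide
1. sll/and @i2/i3  | 2-wide
2. xor @i4  | RAW r6
3. mul @i5  | no-port MUL/BR
4. beq/ld @i6/i7  | 2-wide
5. add/sub @i8/i9  | 2-wide
6. st @i10  | tail

ISSUED = 8,9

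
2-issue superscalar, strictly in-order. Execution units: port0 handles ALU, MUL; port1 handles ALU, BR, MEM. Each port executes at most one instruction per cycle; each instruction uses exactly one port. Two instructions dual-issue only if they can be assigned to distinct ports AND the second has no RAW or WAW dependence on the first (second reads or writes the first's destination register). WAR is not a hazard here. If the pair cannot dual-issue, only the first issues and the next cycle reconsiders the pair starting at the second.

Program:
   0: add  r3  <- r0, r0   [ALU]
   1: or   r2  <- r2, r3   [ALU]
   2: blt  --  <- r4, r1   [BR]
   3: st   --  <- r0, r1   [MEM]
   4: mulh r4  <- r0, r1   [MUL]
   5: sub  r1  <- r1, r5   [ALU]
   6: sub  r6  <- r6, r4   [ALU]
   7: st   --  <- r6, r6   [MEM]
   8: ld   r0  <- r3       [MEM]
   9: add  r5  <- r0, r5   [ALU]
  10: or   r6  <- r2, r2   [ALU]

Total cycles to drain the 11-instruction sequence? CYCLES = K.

CYCLES = 7

[0] i0  add.ALU  -- RAW r3
[1] i1,i2  or.ALU+blt.BR  -- 2-wide
[2] i3,i4  st.MEM+mulh.MUL  -- 2-wide
[3] i5,i6  sub.ALU+sub.ALU  -- 2-wide
[4] i7  st.MEM  -- no-port MEM/MEM
[5] i8  ld.MEM  -- RAW r0
[6] i9,i10  add.ALU+or.ALU  -- 2-wide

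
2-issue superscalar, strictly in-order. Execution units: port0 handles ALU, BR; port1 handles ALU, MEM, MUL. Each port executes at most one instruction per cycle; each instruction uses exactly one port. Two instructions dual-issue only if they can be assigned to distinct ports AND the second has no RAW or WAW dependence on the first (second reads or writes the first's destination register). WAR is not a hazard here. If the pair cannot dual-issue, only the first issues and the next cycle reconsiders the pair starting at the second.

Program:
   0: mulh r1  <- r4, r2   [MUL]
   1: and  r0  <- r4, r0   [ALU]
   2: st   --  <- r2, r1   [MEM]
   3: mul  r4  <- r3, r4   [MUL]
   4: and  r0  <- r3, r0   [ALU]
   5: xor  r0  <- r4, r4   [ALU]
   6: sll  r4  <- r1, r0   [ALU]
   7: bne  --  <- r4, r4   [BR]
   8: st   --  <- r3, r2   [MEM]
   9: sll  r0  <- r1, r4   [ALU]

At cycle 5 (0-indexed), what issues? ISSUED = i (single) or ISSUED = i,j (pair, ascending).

ISSUED = 7,8

c0: i0+i1 mulh.MUL+and.ALU  dual
c1: i2 st.MEM  no-port MEM/MUL
c2: i3+i4 mul.MUL+and.ALU  dual
c3: i5 xor.ALU  RAW r0
c4: i6 sll.ALU  RAW r4
c5: i7+i8 bne.BR+st.MEM  dual
c6: i9 sll.ALU  tail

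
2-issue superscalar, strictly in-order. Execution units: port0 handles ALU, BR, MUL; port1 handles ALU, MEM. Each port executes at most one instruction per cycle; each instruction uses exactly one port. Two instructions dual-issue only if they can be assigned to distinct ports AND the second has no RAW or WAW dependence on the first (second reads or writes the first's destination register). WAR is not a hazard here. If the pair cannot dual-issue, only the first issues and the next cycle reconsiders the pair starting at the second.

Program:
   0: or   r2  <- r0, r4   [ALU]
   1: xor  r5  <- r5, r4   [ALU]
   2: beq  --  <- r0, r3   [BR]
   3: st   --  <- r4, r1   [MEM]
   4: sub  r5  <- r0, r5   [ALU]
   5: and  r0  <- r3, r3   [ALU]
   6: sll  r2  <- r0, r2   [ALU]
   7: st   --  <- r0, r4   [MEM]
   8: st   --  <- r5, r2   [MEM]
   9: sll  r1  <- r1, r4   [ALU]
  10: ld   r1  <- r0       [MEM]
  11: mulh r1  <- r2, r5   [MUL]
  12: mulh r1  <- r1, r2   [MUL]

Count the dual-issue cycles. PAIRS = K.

PAIRS = 5

t=0 i0+i1:or.ALU+xor.ALU ; 2-wide
t=1 i2+i3:beq.BR+st.MEM ; 2-wide
t=2 i4+i5:sub.ALU+and.ALU ; 2-wide
t=3 i6+i7:sll.ALU+st.MEM ; 2-wide
t=4 i8+i9:st.MEM+sll.ALU ; 2-wide
t=5 i10:ld.MEM ; WAW r1
t=6 i11:mulh.MUL ; no-port MUL/MUL
t=7 i12:mulh.MUL ; tail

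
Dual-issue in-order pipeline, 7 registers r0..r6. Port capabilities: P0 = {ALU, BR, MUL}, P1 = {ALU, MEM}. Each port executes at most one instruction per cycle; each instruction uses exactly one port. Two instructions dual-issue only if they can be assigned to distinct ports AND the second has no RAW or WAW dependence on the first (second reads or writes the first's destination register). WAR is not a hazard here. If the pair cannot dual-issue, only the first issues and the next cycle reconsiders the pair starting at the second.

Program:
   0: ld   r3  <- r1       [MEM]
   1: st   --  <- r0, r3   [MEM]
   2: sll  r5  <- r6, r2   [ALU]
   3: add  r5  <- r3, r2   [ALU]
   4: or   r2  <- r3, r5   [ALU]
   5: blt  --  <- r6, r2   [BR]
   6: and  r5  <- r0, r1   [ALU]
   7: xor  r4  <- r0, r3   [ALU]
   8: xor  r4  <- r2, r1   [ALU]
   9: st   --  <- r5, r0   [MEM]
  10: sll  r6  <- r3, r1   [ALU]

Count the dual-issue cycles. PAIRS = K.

PAIRS = 3

#0 head=0: ld i0 no-port MEM/MEM
#1 head=1: st sll i1&i2 pair
#2 head=3: add i3 RAW r5
#3 head=4: or i4 RAW r2
#4 head=5: blt and i5&i6 pair
#5 head=7: xor i7 WAW r4
#6 head=8: xor st i8&i9 pair
#7 head=10: sll i10 tail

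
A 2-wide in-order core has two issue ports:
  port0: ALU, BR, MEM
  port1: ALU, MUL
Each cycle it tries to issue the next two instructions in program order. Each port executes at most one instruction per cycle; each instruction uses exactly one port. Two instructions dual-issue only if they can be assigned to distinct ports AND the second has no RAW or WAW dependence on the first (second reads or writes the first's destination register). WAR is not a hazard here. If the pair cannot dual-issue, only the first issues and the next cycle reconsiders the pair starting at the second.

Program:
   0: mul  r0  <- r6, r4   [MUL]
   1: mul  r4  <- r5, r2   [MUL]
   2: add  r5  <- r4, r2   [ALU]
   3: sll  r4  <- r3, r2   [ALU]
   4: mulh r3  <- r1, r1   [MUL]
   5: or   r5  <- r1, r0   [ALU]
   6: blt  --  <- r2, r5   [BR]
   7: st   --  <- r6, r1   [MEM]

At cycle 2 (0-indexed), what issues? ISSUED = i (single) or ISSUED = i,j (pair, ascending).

0. mul.MUL @i0  | no-port MUL/MUL
1. mul.MUL @i1  | RAW r4
2. add.ALU/sll.ALU @i2/i3  | pair
3. mulh.MUL/or.ALU @i4/i5  | pair
4. blt.BR @i6  | no-port BR/MEM
5. st.MEM @i7  | tail

ISSUED = 2,3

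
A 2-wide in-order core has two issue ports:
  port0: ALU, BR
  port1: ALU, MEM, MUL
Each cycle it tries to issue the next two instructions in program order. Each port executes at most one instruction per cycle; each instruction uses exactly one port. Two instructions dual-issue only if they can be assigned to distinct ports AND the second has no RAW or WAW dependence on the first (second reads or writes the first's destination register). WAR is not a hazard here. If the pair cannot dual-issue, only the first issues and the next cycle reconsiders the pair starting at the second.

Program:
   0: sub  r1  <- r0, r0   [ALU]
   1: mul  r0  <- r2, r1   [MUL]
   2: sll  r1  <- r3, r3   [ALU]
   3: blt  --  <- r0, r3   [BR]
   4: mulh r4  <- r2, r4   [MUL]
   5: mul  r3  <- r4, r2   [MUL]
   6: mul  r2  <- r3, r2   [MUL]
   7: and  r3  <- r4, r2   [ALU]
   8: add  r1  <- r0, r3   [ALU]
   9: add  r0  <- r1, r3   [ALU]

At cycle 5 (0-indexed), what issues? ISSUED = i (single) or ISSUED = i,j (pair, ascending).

c0: i0 sub.ALU  RAW r1
c1: i1+i2 mul.MUL/sll.ALU  pair
c2: i3+i4 blt.BR/mulh.MUL  pair
c3: i5 mul.MUL  no-port MUL/MUL
c4: i6 mul.MUL  RAW r2
c5: i7 and.ALU  RAW r3
c6: i8 add.ALU  RAW r1
c7: i9 add.ALU  tail

ISSUED = 7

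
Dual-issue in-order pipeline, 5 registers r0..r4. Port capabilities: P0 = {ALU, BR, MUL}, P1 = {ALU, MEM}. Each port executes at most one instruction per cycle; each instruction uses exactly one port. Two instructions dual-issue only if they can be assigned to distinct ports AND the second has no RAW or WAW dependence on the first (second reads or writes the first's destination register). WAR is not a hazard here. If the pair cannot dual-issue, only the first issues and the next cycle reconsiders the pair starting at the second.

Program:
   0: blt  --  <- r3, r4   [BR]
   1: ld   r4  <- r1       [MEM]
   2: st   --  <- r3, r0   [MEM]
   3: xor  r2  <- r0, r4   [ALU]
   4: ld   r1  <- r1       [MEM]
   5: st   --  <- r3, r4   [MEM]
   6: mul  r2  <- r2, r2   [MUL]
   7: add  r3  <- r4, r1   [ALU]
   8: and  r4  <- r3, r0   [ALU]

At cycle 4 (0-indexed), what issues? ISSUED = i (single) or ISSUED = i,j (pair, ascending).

c0: i0,i1 blt+ld  pair
c1: i2,i3 st+xor  pair
c2: i4 ld  no-port MEM/MEM
c3: i5,i6 st+mul  pair
c4: i7 add  RAW r3
c5: i8 and  tail

ISSUED = 7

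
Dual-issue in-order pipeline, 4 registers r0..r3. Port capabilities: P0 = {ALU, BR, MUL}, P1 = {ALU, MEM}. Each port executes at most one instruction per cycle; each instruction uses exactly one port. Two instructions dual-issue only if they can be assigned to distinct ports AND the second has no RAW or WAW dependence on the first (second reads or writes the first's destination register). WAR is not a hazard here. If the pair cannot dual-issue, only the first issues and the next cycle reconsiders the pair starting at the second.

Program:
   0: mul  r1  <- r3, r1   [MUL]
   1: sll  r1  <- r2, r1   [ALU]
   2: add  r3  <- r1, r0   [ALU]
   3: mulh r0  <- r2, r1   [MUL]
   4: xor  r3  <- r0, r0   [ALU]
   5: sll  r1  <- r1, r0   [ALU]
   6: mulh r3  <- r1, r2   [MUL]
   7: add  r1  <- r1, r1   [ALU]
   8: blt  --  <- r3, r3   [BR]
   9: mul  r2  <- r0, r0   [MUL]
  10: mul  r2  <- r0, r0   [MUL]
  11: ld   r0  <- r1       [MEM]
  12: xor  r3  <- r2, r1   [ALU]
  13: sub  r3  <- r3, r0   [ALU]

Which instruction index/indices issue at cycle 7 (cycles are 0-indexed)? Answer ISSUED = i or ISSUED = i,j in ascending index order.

ISSUED = 10,11

[0] i0  mul  -- RAW+WAW r1
[1] i1  sll  -- RAW r1
[2] i2,i3  add mulh  -- dual
[3] i4,i5  xor sll  -- dual
[4] i6,i7  mulh add  -- dual
[5] i8  blt  -- no-port BR/MUL
[6] i9  mul  -- no-port MUL/MUL
[7] i10,i11  mul ld  -- dual
[8] i12  xor  -- RAW+WAW r3
[9] i13  sub  -- tail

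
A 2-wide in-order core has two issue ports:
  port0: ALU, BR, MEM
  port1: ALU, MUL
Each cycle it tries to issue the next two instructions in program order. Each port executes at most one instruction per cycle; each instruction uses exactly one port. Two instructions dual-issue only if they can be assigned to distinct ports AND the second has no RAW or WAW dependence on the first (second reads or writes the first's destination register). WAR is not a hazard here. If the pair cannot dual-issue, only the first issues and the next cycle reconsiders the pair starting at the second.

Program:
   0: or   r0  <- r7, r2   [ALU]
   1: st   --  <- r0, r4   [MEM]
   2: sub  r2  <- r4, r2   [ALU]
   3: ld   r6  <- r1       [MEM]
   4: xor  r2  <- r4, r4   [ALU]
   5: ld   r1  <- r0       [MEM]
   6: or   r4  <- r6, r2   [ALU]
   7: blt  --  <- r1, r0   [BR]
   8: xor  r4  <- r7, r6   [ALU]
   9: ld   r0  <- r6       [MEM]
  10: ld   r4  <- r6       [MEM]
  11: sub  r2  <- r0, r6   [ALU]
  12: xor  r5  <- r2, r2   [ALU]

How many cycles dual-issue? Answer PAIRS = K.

PAIRS = 5

[0] i0  or  -- RAW r0
[1] i1,i2  st;sub  -- pair
[2] i3,i4  ld;xor  -- pair
[3] i5,i6  ld;or  -- pair
[4] i7,i8  blt;xor  -- pair
[5] i9  ld  -- no-port MEM/MEM
[6] i10,i11  ld;sub  -- pair
[7] i12  xor  -- tail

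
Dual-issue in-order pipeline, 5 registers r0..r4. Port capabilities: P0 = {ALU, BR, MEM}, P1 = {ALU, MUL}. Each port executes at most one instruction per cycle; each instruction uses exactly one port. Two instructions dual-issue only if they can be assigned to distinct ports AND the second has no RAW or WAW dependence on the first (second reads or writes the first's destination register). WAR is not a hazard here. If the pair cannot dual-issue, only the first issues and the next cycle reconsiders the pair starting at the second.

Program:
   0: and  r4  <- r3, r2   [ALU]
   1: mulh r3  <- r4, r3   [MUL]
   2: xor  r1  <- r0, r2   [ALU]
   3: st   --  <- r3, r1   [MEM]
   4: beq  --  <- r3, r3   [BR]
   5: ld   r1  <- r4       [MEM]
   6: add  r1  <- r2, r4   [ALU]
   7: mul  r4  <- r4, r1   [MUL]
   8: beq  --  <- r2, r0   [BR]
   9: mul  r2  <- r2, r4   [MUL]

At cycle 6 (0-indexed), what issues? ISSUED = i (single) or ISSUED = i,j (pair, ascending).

[0] i0  and.ALU  -- RAW r4
[1] i1/i2  mulh.MUL;xor.ALU  -- 2-wide
[2] i3  st.MEM  -- no-port MEM/BR
[3] i4  beq.BR  -- no-port BR/MEM
[4] i5  ld.MEM  -- WAW r1
[5] i6  add.ALU  -- RAW r1
[6] i7/i8  mul.MUL;beq.BR  -- 2-wide
[7] i9  mul.MUL  -- tail

ISSUED = 7,8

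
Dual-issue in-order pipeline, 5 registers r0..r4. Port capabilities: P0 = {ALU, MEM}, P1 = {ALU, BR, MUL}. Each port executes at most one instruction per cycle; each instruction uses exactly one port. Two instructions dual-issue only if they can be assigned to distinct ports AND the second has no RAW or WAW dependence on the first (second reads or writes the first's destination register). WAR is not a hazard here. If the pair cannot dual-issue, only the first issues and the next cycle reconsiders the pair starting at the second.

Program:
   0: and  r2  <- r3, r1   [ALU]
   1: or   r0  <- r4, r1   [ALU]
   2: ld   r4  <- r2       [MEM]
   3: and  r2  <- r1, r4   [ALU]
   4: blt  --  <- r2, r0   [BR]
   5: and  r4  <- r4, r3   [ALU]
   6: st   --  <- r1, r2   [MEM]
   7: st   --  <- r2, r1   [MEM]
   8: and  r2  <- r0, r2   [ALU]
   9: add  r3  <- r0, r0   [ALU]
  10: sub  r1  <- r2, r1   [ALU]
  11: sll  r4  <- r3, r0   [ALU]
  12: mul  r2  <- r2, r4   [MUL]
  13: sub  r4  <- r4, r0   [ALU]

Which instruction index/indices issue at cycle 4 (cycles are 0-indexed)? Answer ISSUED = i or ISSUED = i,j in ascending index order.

ISSUED = 6

0. and;or @i0,i1  | dual
1. ld @i2  | RAW r4
2. and @i3  | RAW r2
3. blt;and @i4,i5  | dual
4. st @i6  | no-port MEM/MEM
5. st;and @i7,i8  | dual
6. add;sub @i9,i10  | dual
7. sll @i11  | RAW r4
8. mul;sub @i12,i13  | dual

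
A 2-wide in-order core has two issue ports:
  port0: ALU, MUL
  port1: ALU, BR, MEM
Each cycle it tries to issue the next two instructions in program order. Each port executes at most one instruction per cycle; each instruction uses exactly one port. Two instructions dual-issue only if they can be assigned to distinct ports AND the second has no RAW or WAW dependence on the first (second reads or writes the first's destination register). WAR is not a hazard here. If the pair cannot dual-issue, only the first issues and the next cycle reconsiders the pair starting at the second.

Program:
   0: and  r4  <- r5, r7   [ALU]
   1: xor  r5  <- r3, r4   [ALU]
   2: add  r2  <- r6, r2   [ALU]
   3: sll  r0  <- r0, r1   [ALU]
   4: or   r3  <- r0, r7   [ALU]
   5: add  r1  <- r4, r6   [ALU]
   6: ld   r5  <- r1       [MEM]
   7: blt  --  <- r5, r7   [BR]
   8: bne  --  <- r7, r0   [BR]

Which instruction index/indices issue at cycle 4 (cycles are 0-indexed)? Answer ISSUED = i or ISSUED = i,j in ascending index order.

#0 head=0: and i0 RAW r4
#1 head=1: xor+add i1,i2 dual
#2 head=3: sll i3 RAW r0
#3 head=4: or+add i4,i5 dual
#4 head=6: ld i6 no-port MEM/BR
#5 head=7: blt i7 no-port BR/BR
#6 head=8: bne i8 tail

ISSUED = 6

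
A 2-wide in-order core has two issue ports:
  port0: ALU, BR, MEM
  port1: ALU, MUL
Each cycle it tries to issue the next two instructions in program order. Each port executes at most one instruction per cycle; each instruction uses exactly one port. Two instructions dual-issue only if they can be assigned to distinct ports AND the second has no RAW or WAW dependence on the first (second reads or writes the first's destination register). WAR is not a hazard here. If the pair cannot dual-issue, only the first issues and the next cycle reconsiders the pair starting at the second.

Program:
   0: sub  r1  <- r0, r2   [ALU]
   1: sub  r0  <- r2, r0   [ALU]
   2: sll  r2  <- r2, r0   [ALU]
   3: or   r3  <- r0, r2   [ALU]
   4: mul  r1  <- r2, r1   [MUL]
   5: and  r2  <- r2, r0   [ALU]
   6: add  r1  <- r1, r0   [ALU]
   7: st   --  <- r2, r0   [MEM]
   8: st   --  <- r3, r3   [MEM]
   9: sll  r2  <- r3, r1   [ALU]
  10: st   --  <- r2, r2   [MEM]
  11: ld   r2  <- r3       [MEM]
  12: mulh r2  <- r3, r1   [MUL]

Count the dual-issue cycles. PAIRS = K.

#0 head=0: sub.ALU sub.ALU i0,i1 2-wide
#1 head=2: sll.ALU i2 RAW r2
#2 head=3: or.ALU mul.MUL i3,i4 2-wide
#3 head=5: and.ALU add.ALU i5,i6 2-wide
#4 head=7: st.MEM i7 no-port MEM/MEM
#5 head=8: st.MEM sll.ALU i8,i9 2-wide
#6 head=10: st.MEM i10 no-port MEM/MEM
#7 head=11: ld.MEM i11 WAW r2
#8 head=12: mulh.MUL i12 tail

PAIRS = 4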